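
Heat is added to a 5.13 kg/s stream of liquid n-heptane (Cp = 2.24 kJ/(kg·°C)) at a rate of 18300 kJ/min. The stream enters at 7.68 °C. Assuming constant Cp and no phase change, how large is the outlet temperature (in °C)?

Q = 18300 kJ/min = 305 kJ/s
ΔT = Q/(ṁ·Cp) = 305/(5.13×2.24) = 26.542 K
T_out = 7.68 + 26.542 = 34.222 °C

T_out = 34.2 °C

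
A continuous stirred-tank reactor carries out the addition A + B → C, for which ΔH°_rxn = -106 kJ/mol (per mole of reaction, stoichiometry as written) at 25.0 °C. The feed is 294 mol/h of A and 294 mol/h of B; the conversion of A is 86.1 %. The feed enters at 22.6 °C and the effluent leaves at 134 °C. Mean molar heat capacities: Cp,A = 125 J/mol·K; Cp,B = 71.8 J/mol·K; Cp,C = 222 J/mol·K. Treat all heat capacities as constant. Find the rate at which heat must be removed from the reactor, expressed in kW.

Q_out = 5.47 kW

Extent of reaction ξ = 0.861 × 294 = 253.13 mol/h
Reaction term: ξ·ΔH°_rxn = 253.13 × -106 = -26832 kJ/h
Sensible, feed 22.6→25 °C: 138.86 kJ/h
Outlet flows (mol/h): A 40.866, B 40.866, C 253.13
Sensible, products 25→134 °C: 7002 kJ/h
Q = ΔH = -19691 kJ/h = -5.4698 kW
Heat removed = 5.4698 kW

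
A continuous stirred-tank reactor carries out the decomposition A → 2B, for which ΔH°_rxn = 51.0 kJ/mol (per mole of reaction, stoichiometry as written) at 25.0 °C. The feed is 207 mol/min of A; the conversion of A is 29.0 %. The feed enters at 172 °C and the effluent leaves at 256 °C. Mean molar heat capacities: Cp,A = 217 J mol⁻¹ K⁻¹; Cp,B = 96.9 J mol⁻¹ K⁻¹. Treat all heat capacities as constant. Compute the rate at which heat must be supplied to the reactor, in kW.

Q_in = 109 kW

Extent of reaction ξ = 0.290 × 207 = 60.03 mol/min
Reaction term: ξ·ΔH°_rxn = 60.03 × 51.0 = 3061.5 kJ/min
Sensible, feed 172→25 °C: -6603.1 kJ/min
Outlet flows (mol/min): A 146.97, B 120.06
Sensible, products 25→256 °C: 10055 kJ/min
Q = ΔH = 6513 kJ/min = 108.55 kW
Heat supplied = 108.55 kW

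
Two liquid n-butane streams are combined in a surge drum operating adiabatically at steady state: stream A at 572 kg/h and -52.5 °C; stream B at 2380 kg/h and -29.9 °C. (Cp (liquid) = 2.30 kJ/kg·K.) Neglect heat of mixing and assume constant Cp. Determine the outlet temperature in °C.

T_out = -34.3 °C

Energy balance with Q = 0: Σ ṁᵢCp,ᵢ(T_out − Tᵢ) = 0
T_out = Σ ṁᵢCp,ᵢTᵢ / Σ ṁᵢCp,ᵢ
      = -232740 / 6789.6 = -34.279 °C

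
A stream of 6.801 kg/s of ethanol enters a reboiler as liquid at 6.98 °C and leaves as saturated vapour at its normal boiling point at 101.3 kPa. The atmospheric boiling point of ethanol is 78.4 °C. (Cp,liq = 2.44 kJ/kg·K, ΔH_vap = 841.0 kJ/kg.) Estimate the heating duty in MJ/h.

liquid 6.98→78.4 °C: 174.26 kJ/kg
vaporisation at 78.4 °C: 841 kJ/kg
Δh = 174.26 + 841 = 1015.3 kJ/kg
Q = ṁ·Δh = 6.801 kg/s × 1015.3 kJ/kg = 6904.8 kJ/s
|Q| = 6904.8 kW = 24857 MJ/h

Q = 24900 MJ/h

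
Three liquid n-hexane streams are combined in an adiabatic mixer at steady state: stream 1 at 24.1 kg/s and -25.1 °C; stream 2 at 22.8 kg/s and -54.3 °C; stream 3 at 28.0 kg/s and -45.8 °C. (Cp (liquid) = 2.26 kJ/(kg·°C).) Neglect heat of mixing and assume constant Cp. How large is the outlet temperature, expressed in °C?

T_out = -41.7 °C

Adiabatic, steady state ⇒ Σ ṁᵢCp,ᵢ(T_out − Tᵢ) = 0
T_out = Σ ṁᵢCp,ᵢTᵢ / Σ ṁᵢCp,ᵢ
      = -7063.3 / 169.27 = -41.727 °C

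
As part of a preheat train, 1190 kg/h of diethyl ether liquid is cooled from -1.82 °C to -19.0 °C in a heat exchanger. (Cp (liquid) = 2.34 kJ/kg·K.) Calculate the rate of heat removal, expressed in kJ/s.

Q = ṁ·Cp·ΔT = 1190 × 2.34 × (-19.0 − -1.82) = -47839 kJ/h
Converting: 47839 / 3600 s = 13.289 kW

Q_c = 13.3 kJ/s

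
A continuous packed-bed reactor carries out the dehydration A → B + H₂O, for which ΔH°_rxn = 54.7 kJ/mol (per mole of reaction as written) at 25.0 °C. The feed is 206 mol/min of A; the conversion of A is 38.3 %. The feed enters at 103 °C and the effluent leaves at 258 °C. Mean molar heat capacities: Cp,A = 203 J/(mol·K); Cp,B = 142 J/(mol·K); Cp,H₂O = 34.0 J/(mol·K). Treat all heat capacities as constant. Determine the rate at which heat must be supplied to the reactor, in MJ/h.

Extent of reaction ξ = 0.383 × 206 = 78.898 mol/min
Reaction term: ξ·ΔH°_rxn = 78.898 × 54.7 = 4315.7 kJ/min
Sensible, feed 103→25 °C: -3261.8 kJ/min
Outlet flows (mol/min): A 127.1, B 78.898, H₂O 78.898
Sensible, products 25→258 °C: 9247.2 kJ/min
Q = ΔH = 10301 kJ/min = 171.69 kW
Heat supplied = 618.07 MJ/h

Q_in = 618 MJ/h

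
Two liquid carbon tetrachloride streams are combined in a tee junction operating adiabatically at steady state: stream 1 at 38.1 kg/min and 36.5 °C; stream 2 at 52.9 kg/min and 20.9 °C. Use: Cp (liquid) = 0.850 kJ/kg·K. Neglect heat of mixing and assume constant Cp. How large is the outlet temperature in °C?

T_out = 27.4 °C

Energy balance with Q = 0: Σ ṁᵢCp,ᵢ(T_out − Tᵢ) = 0
T_out = Σ ṁᵢCp,ᵢTᵢ / Σ ṁᵢCp,ᵢ
      = 2121.8 / 77.35 = 27.431 °C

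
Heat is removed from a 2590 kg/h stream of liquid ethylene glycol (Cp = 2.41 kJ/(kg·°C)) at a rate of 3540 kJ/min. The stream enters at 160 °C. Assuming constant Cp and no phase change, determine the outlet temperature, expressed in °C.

Q = 3540 kJ/min = 212400 kJ/h
ΔT = Q/(ṁ·Cp) = 212400/(2590×2.41) = 34.028 K
T_out = 160 − 34.028 = 125.97 °C

T_out = 126 °C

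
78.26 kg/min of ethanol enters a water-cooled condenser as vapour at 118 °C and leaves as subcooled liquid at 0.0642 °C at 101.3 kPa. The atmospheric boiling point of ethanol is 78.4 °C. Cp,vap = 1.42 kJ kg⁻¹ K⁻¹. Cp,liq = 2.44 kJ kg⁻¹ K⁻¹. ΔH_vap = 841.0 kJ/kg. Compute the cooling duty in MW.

Q_c = 1.42 MW

vapour 118→78.4 °C: -56.232 kJ/kg
condensation at 78.4 °C: -841 kJ/kg
liquid 78.4→0.0642 °C: -191.14 kJ/kg
Δh = -56.232 + -841 + -191.14 = -1088.4 kJ/kg
Q = ṁ·Δh = 78.26 kg/min × -1088.4 kJ/kg = -85176 kJ/min
|Q| = 1419.6 kW = 1.4196 MW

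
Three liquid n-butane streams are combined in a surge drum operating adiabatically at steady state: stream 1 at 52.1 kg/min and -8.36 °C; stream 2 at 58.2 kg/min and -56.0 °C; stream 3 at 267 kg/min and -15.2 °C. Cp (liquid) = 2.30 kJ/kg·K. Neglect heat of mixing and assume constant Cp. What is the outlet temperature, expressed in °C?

Energy balance with Q = 0: Σ ṁᵢCp,ᵢ(T_out − Tᵢ) = 0
T_out = Σ ṁᵢCp,ᵢTᵢ / Σ ṁᵢCp,ᵢ
      = -17832 / 867.79 = -20.549 °C

T_out = -20.5 °C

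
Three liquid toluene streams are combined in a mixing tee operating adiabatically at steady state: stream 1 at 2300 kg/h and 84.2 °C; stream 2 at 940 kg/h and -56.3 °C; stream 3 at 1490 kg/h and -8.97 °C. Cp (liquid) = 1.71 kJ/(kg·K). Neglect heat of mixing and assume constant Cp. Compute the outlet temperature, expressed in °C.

Adiabatic, steady state ⇒ Σ ṁᵢCp,ᵢ(T_out − Tᵢ) = 0
Σ ṁᵢCp,ᵢTᵢ = 2300×1.71×84.2 + 940×1.71×-56.3 + 1490×1.71×-8.97 = 217810
Σ ṁᵢCp,ᵢ = 2300×1.71 + 940×1.71 + 1490×1.71 = 8088.3
T_out = 217810 / 8088.3 = 26.929 °C

T_out = 26.9 °C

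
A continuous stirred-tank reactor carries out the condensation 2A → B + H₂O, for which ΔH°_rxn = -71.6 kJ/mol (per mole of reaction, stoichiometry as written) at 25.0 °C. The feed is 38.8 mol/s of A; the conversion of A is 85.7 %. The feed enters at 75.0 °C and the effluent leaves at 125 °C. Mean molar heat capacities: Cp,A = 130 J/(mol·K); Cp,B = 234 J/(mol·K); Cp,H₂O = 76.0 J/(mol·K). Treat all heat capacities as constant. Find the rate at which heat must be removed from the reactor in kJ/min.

Extent of reaction ξ = 0.857 × 38.8 / 2 = 16.626 mol/s
Reaction term: ξ·ΔH°_rxn = 16.626 × -71.6 = -1190.4 kJ/s
Sensible, feed 75.0→25 °C: -252.2 kJ/s
Outlet flows (mol/s): A 5.5484, B 16.626, H₂O 16.626
Sensible, products 25→125 °C: 587.53 kJ/s
Q = ΔH = -855.08 kJ/s = -855.08 kW
Heat removed = 51305 kJ/min

Q_out = 51300 kJ/min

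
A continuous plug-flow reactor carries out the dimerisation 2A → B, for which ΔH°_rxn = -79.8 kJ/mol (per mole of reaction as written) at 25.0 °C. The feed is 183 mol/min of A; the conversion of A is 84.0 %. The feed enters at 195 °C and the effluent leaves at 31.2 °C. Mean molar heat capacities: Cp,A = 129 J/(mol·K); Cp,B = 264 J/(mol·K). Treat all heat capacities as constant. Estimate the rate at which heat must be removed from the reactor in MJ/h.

Extent of reaction ξ = 0.840 × 183 / 2 = 76.86 mol/min
Reaction term: ξ·ΔH°_rxn = 76.86 × -79.8 = -6133.4 kJ/min
Sensible, feed 195→25 °C: -4013.2 kJ/min
Outlet flows (mol/min): A 29.28, B 76.86
Sensible, products 25→31.2 °C: 149.22 kJ/min
Q = ΔH = -9997.4 kJ/min = -166.62 kW
Heat removed = 599.84 MJ/h

Q_out = 600 MJ/h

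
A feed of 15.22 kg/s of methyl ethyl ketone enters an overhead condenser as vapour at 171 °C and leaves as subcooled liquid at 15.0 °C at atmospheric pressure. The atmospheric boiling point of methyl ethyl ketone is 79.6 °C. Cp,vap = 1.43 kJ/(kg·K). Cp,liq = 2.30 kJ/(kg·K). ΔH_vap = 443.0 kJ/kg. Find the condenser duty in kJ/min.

vapour 171→79.6 °C: -130.7 kJ/kg
condensation at 79.6 °C: -443 kJ/kg
liquid 79.6→15.0 °C: -148.58 kJ/kg
Δh = -130.7 + -443 + -148.58 = -722.28 kJ/kg
Q = ṁ·Δh = 15.22 kg/s × -722.28 kJ/kg = -10993 kJ/s
|Q| = 10993 kW = 659590 kJ/min

Q_c = 660000 kJ/min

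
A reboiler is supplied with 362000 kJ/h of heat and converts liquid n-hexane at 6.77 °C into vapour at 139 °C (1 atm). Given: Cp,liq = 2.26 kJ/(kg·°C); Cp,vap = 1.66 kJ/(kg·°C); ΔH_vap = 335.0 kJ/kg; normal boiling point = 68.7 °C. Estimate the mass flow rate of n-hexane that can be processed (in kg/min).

ṁ = 10.2 kg/min

Δh = 2.26×(68.7−6.77) + 335.0 + 1.66×(139−68.7) = 591.66 kJ/kg
Q = 362000 kJ/h = 100.56 kJ/s = 6033.3 kJ/min
ṁ = Q/Δh = 6033.3 / 591.66 = 10.197 kg/min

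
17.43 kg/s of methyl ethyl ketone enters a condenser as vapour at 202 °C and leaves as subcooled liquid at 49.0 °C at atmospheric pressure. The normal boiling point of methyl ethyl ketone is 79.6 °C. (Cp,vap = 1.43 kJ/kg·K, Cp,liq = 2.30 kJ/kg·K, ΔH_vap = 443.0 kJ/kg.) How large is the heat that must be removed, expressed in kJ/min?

vapour 202→79.6 °C: -175.03 kJ/kg
condensation at 79.6 °C: -443 kJ/kg
liquid 79.6→49.0 °C: -70.38 kJ/kg
Δh = -175.03 + -443 + -70.38 = -688.41 kJ/kg
Q = ṁ·Δh = 17.43 kg/s × -688.41 kJ/kg = -11999 kJ/s
|Q| = 11999 kW = 719940 kJ/min

Q_c = 720000 kJ/min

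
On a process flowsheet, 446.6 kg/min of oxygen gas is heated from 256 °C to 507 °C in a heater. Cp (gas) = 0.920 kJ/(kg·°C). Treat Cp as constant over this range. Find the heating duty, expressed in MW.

Q = ṁ·Cp·ΔT = 446.6 × 0.920 × (507 − 256) = 103130 kJ/min
Converting: 103130 / 60 s = 1718.8 kW
Heating duty = 1.7188 MW

Q = 1.72 MW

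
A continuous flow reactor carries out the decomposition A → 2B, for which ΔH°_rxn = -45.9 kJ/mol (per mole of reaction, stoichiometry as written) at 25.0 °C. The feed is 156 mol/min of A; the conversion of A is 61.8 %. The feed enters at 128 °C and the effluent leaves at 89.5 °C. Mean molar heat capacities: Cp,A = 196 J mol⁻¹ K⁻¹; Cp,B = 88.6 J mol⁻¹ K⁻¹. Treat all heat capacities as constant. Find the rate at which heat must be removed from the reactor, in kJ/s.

Extent of reaction ξ = 0.618 × 156 = 96.408 mol/min
Reaction term: ξ·ΔH°_rxn = 96.408 × -45.9 = -4425.1 kJ/min
Sensible, feed 128→25 °C: -3149.3 kJ/min
Outlet flows (mol/min): A 59.592, B 192.82
Sensible, products 25→89.5 °C: 1855.2 kJ/min
Q = ΔH = -5719.2 kJ/min = -95.32 kW
Heat removed = 95.32 kJ/s

Q_out = 95.3 kJ/s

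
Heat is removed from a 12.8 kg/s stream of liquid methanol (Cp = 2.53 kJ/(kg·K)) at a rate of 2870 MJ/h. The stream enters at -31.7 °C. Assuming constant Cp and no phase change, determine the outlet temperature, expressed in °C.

T_out = -56.3 °C

Q = 2870 MJ/h = 797.22 kJ/s
ΔT = Q/(ṁ·Cp) = 797.22/(12.8×2.53) = 24.618 K
T_out = -31.7 − 24.618 = -56.318 °C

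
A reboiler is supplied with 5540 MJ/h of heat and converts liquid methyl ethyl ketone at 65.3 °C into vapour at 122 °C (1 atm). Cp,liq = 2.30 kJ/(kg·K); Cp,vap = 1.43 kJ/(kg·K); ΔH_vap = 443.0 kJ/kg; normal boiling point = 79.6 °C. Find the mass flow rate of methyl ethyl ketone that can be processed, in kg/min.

Δh = 2.30×(79.6−65.3) + 443.0 + 1.43×(122−79.6) = 536.52 kJ/kg
Q = 5540 MJ/h = 1538.9 kJ/s = 92333 kJ/min
ṁ = Q/Δh = 92333 / 536.52 = 172.1 kg/min

ṁ = 172 kg/min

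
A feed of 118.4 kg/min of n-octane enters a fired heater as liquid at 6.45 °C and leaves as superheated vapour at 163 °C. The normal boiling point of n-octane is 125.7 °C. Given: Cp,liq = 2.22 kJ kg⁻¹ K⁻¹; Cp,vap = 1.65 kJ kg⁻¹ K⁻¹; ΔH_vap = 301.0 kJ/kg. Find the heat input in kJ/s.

liquid 6.45→125.7 °C: 264.74 kJ/kg
vaporisation at 125.7 °C: 301 kJ/kg
vapour 125.7→163 °C: 61.545 kJ/kg
Δh = 264.74 + 301 + 61.545 = 627.28 kJ/kg
Q = ṁ·Δh = 118.4 kg/min × 627.28 kJ/kg = 74270 kJ/min
|Q| = 1237.8 kW

Q = 1240 kJ/s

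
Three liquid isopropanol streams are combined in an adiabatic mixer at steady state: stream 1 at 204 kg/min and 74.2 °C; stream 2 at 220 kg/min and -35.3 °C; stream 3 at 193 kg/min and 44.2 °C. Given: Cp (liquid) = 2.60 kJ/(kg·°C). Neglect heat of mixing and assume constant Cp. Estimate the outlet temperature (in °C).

T_out = 25.8 °C

Energy balance with Q = 0: Σ ṁᵢCp,ᵢ(T_out − Tᵢ) = 0
Σ ṁᵢCp,ᵢTᵢ = 204×2.60×74.2 + 220×2.60×-35.3 + 193×2.60×44.2 = 41344
Σ ṁᵢCp,ᵢ = 204×2.60 + 220×2.60 + 193×2.60 = 1604.2
T_out = 41344 / 1604.2 = 25.772 °C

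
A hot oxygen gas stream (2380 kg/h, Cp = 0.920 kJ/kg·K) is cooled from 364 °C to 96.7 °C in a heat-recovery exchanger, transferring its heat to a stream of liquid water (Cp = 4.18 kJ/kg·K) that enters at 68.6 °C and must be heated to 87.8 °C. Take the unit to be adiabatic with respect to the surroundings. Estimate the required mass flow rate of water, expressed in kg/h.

ṁ_c = 7290 kg/h

Heat released by hot stream: Q = 2380 × 0.920 × (364 − 96.7) = 585280 kJ/h
Energy balance on cold side (adiabatic exchanger): Q = ṁ_c·Cp_c·(T_c,out − T_c,in)
ṁ_c = 585280 / [4.18 × (87.8 − 68.6)] = 7292.7 kg/h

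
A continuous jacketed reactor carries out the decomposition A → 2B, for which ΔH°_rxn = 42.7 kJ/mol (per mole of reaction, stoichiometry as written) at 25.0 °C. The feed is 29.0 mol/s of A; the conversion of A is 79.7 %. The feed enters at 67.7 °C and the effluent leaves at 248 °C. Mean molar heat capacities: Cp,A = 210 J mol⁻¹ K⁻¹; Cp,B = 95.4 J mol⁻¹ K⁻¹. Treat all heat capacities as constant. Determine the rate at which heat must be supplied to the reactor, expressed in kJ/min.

Q_in = 119000 kJ/min

Extent of reaction ξ = 0.797 × 29.0 = 23.113 mol/s
Reaction term: ξ·ΔH°_rxn = 23.113 × 42.7 = 986.93 kJ/s
Sensible, feed 67.7→25 °C: -260.04 kJ/s
Outlet flows (mol/s): A 5.887, B 46.226
Sensible, products 25→248 °C: 1259.1 kJ/s
Q = ΔH = 1986 kJ/s = 1986 kW
Heat supplied = 119160 kJ/min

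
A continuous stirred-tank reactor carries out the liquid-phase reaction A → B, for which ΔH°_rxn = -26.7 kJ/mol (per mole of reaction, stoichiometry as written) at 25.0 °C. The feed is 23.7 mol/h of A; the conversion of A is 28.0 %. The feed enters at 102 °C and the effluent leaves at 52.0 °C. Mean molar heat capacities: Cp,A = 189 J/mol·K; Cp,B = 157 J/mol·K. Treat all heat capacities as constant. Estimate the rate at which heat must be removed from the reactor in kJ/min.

Extent of reaction ξ = 0.280 × 23.7 = 6.636 mol/h
Reaction term: ξ·ΔH°_rxn = 6.636 × -26.7 = -177.18 kJ/h
Sensible, feed 102→25 °C: -344.91 kJ/h
Outlet flows (mol/h): A 17.064, B 6.636
Sensible, products 25→52.0 °C: 115.21 kJ/h
Q = ΔH = -406.88 kJ/h = -0.11302 kW
Heat removed = 6.7813 kJ/min

Q_out = 6.78 kJ/min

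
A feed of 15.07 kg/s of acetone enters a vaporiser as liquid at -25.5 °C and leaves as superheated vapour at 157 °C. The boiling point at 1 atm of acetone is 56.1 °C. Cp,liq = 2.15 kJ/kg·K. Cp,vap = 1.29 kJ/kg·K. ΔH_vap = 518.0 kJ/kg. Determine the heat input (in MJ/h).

Q = 44700 MJ/h

liquid -25.5→56.1 °C: 175.44 kJ/kg
vaporisation at 56.1 °C: 518 kJ/kg
vapour 56.1→157 °C: 130.16 kJ/kg
Δh = 175.44 + 518 + 130.16 = 823.6 kJ/kg
Q = ṁ·Δh = 15.07 kg/s × 823.6 kJ/kg = 12412 kJ/s
|Q| = 12412 kW = 44682 MJ/h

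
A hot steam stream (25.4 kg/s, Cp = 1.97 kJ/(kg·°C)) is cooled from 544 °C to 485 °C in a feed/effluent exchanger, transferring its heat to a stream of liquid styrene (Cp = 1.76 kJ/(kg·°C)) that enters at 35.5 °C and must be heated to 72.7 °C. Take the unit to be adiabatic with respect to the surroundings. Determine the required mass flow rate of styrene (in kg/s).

ṁ_c = 45.1 kg/s

Heat released by hot stream: Q = 25.4 × 1.97 × (544 − 485) = 2952.2 kJ/s
Energy balance on cold side (adiabatic exchanger): Q = ṁ_c·Cp_c·(T_c,out − T_c,in)
ṁ_c = 2952.2 / [1.76 × (72.7 − 35.5)] = 45.092 kg/s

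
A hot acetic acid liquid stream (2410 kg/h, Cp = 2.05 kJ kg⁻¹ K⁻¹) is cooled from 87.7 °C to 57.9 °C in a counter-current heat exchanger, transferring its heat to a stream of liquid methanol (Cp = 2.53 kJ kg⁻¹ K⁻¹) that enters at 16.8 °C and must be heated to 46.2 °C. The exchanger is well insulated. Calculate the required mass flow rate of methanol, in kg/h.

ṁ_c = 1980 kg/h

Heat released by hot stream: Q = 2410 × 2.05 × (87.7 − 57.9) = 147230 kJ/h
Energy balance on cold side (adiabatic exchanger): Q = ṁ_c·Cp_c·(T_c,out − T_c,in)
ṁ_c = 147230 / [2.53 × (46.2 − 16.8)] = 1979.3 kg/h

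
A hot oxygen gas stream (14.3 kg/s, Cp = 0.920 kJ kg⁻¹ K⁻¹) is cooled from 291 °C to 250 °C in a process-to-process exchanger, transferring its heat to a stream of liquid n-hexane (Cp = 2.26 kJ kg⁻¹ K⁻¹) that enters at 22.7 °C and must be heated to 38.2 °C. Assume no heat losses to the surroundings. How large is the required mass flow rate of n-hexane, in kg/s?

Heat released by hot stream: Q = 14.3 × 0.920 × (291 − 250) = 539.4 kJ/s
Energy balance on cold side (adiabatic exchanger): Q = ṁ_c·Cp_c·(T_c,out − T_c,in)
ṁ_c = 539.4 / [2.26 × (38.2 − 22.7)] = 15.398 kg/s

ṁ_c = 15.4 kg/s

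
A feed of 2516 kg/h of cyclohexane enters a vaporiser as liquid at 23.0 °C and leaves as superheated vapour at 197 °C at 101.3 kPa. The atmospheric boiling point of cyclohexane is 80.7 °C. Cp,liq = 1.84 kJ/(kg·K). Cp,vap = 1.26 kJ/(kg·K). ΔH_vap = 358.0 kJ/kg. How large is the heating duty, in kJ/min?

liquid 23.0→80.7 °C: 106.17 kJ/kg
vaporisation at 80.7 °C: 358 kJ/kg
vapour 80.7→197 °C: 146.54 kJ/kg
Δh = 106.17 + 358 + 146.54 = 610.71 kJ/kg
Q = ṁ·Δh = 2516 kg/h × 610.71 kJ/kg = 1.5365e+06 kJ/h
|Q| = 426.82 kW = 25609 kJ/min

Q = 25600 kJ/min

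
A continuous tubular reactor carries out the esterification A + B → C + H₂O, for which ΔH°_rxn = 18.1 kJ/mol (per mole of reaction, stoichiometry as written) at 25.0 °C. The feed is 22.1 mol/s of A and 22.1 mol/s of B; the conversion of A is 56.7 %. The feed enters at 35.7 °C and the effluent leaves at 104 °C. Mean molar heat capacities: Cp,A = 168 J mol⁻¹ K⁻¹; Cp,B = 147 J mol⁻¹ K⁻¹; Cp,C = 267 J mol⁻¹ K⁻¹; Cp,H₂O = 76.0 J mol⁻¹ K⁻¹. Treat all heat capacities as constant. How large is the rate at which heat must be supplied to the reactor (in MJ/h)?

Q_in = 2630 MJ/h

Extent of reaction ξ = 0.567 × 22.1 = 12.531 mol/s
Reaction term: ξ·ΔH°_rxn = 12.531 × 18.1 = 226.81 kJ/s
Sensible, feed 35.7→25 °C: -74.488 kJ/s
Outlet flows (mol/s): A 9.5693, B 9.5693, C 12.531, H₂O 12.531
Sensible, products 25→104 °C: 577.68 kJ/s
Q = ΔH = 729.99 kJ/s = 729.99 kW
Heat supplied = 2628 MJ/h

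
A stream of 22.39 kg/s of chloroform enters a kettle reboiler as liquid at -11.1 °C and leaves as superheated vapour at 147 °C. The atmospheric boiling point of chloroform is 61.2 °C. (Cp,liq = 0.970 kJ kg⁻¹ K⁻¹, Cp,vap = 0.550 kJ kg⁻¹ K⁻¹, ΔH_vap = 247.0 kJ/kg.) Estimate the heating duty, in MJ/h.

Q = 29400 MJ/h

liquid -11.1→61.2 °C: 70.131 kJ/kg
vaporisation at 61.2 °C: 247 kJ/kg
vapour 61.2→147 °C: 47.19 kJ/kg
Δh = 70.131 + 247 + 47.19 = 364.32 kJ/kg
Q = ṁ·Δh = 22.39 kg/s × 364.32 kJ/kg = 8157.1 kJ/s
|Q| = 8157.1 kW = 29366 MJ/h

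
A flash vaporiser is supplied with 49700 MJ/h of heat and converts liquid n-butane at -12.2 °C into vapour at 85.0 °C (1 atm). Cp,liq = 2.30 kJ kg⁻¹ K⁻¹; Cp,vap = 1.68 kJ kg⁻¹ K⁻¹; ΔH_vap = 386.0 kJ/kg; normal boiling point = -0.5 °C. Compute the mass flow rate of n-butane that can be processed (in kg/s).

Δh = 2.30×(-0.5−-12.2) + 386.0 + 1.68×(85.0−-0.5) = 556.55 kJ/kg
Q = 49700 MJ/h = 13806 kJ/s = 13806 kJ/s
ṁ = Q/Δh = 13806 / 556.55 = 24.806 kg/s

ṁ = 24.8 kg/s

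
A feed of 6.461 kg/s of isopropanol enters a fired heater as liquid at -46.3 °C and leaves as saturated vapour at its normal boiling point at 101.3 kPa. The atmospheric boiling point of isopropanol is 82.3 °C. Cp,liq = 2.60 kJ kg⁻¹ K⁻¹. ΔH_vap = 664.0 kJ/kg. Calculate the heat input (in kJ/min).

liquid -46.3→82.3 °C: 334.36 kJ/kg
vaporisation at 82.3 °C: 664 kJ/kg
Δh = 334.36 + 664 = 998.36 kJ/kg
Q = ṁ·Δh = 6.461 kg/s × 998.36 kJ/kg = 6450.4 kJ/s
|Q| = 6450.4 kW = 387020 kJ/min

Q = 387000 kJ/min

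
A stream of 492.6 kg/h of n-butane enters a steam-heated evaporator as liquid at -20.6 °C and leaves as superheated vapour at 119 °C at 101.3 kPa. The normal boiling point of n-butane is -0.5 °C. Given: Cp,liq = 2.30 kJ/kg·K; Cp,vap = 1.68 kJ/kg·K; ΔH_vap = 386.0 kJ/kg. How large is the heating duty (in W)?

liquid -20.6→-0.5 °C: 46.23 kJ/kg
vaporisation at -0.5 °C: 386 kJ/kg
vapour -0.5→119 °C: 200.76 kJ/kg
Δh = 46.23 + 386 + 200.76 = 632.99 kJ/kg
Q = ṁ·Δh = 492.6 kg/h × 632.99 kJ/kg = 311810 kJ/h
|Q| = 86.614 kW = 86614 W

Q = 86600 W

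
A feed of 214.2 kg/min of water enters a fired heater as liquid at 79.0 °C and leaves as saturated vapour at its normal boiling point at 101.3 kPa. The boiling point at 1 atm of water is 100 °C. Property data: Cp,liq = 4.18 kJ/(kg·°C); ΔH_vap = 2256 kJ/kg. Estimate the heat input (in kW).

Q = 8370 kW

liquid 79.0→100 °C: 87.78 kJ/kg
vaporisation at 100 °C: 2256 kJ/kg
Δh = 87.78 + 2256 = 2343.8 kJ/kg
Q = ṁ·Δh = 214.2 kg/min × 2343.8 kJ/kg = 502040 kJ/min
|Q| = 8367.3 kW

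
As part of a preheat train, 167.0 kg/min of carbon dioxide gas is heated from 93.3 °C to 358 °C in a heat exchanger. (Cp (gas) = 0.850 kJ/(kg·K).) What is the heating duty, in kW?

Q = 626 kW

Q = ṁ·Cp·ΔT = 167.0 × 0.850 × (358 − 93.3) = 37574 kJ/min
Converting: 37574 / 60 s = 626.24 kW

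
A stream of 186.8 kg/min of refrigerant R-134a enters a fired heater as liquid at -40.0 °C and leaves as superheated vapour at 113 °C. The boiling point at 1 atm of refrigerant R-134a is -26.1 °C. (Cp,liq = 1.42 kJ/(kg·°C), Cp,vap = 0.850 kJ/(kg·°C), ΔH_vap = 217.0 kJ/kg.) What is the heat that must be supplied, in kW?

liquid -40.0→-26.1 °C: 19.738 kJ/kg
vaporisation at -26.1 °C: 217 kJ/kg
vapour -26.1→113 °C: 118.23 kJ/kg
Δh = 19.738 + 217 + 118.23 = 354.97 kJ/kg
Q = ṁ·Δh = 186.8 kg/min × 354.97 kJ/kg = 66309 kJ/min
|Q| = 1105.1 kW

Q = 1110 kW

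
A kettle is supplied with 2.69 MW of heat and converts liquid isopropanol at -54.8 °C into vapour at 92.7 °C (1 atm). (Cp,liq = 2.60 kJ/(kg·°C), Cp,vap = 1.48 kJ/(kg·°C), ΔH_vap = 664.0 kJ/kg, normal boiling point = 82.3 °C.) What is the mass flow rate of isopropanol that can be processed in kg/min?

ṁ = 156 kg/min

Δh = 2.60×(82.3−-54.8) + 664.0 + 1.48×(92.7−82.3) = 1035.9 kJ/kg
Q = 2.69 MW = 2690 kJ/s = 161400 kJ/min
ṁ = Q/Δh = 161400 / 1035.9 = 155.81 kg/min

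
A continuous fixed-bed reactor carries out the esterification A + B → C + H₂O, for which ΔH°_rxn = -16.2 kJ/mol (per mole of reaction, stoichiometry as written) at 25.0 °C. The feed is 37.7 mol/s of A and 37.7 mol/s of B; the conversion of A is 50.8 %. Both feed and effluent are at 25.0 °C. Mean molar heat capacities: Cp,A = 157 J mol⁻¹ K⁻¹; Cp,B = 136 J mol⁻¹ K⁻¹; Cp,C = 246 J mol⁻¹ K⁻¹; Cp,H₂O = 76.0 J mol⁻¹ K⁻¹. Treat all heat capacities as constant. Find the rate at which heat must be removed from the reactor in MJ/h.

Extent of reaction ξ = 0.508 × 37.7 = 19.152 mol/s
Reaction term: ξ·ΔH°_rxn = 19.152 × -16.2 = -310.26 kJ/s
Q = ΔH = -310.26 kJ/s = -310.26 kW
Heat removed = 1116.9 MJ/h

Q_out = 1120 MJ/h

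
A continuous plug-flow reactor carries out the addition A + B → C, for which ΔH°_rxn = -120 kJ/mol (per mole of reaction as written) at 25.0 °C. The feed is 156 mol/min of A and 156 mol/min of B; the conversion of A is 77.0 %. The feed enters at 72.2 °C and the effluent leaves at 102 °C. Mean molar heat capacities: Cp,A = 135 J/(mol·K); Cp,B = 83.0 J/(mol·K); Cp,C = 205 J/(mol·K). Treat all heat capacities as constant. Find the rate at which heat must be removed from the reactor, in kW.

Q_out = 225 kW

Extent of reaction ξ = 0.770 × 156 = 120.12 mol/min
Reaction term: ξ·ΔH°_rxn = 120.12 × -120 = -14414 kJ/min
Sensible, feed 72.2→25 °C: -1605.2 kJ/min
Outlet flows (mol/min): A 35.88, B 35.88, C 120.12
Sensible, products 25→102 °C: 2498.4 kJ/min
Q = ΔH = -13521 kJ/min = -225.35 kW
Heat removed = 225.35 kW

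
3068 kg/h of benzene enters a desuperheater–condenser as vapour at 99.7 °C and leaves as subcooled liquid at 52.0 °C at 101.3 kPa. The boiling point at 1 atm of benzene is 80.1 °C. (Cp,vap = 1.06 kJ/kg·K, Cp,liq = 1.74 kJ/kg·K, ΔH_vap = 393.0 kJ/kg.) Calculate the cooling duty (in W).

vapour 99.7→80.1 °C: -20.776 kJ/kg
condensation at 80.1 °C: -393 kJ/kg
liquid 80.1→52.0 °C: -48.894 kJ/kg
Δh = -20.776 + -393 + -48.894 = -462.67 kJ/kg
Q = ṁ·Δh = 3068 kg/h × -462.67 kJ/kg = -1.4195e+06 kJ/h
|Q| = 394.3 kW = 394300 W

Q_c = 394000 W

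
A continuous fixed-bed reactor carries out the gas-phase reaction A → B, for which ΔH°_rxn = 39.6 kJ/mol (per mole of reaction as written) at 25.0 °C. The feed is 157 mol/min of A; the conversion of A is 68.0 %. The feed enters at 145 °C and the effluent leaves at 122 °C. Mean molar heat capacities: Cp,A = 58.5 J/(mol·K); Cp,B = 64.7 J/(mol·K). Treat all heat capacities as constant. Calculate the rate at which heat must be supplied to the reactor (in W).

Q_in = 68000 W

Extent of reaction ξ = 0.680 × 157 = 106.76 mol/min
Reaction term: ξ·ΔH°_rxn = 106.76 × 39.6 = 4227.7 kJ/min
Sensible, feed 145→25 °C: -1102.1 kJ/min
Outlet flows (mol/min): A 50.24, B 106.76
Sensible, products 25→122 °C: 955.1 kJ/min
Q = ΔH = 4080.7 kJ/min = 68.011 kW
Heat supplied = 68011 W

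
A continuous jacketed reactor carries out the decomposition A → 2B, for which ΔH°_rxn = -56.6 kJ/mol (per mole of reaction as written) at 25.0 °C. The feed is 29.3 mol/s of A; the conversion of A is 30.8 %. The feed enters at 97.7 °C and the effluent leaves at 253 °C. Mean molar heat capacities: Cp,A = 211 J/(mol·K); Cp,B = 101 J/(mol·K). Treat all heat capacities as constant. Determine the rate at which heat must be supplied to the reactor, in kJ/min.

Extent of reaction ξ = 0.308 × 29.3 = 9.0244 mol/s
Reaction term: ξ·ΔH°_rxn = 9.0244 × -56.6 = -510.78 kJ/s
Sensible, feed 97.7→25 °C: -449.45 kJ/s
Outlet flows (mol/s): A 20.276, B 18.049
Sensible, products 25→253 °C: 1391 kJ/s
Q = ΔH = 430.81 kJ/s = 430.81 kW
Heat supplied = 25849 kJ/min

Q_in = 25800 kJ/min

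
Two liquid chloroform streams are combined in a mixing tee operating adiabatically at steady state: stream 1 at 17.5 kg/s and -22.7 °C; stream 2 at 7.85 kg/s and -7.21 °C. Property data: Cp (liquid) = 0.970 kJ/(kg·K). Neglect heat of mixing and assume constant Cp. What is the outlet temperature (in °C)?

No heat crosses the boundary, so H_out = H_in.
T_out = Σ ṁᵢCp,ᵢTᵢ / Σ ṁᵢCp,ᵢ
      = -440.23 / 24.589 = -17.903 °C

T_out = -17.9 °C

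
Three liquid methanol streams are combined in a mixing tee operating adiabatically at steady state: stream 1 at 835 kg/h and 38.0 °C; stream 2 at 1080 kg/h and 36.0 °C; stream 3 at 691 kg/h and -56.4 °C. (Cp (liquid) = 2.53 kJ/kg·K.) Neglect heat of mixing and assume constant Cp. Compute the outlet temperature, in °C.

Adiabatic, steady state ⇒ Σ ṁᵢCp,ᵢ(T_out − Tᵢ) = 0
T_out = Σ ṁᵢCp,ᵢTᵢ / Σ ṁᵢCp,ᵢ
      = 80043 / 6593.2 = 12.14 °C

T_out = 12.1 °C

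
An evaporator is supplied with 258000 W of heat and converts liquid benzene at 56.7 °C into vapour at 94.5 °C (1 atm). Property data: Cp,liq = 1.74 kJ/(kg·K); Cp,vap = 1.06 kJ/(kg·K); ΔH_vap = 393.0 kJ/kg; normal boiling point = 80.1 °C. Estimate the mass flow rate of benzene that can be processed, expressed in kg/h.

ṁ = 2070 kg/h

Δh = 1.74×(80.1−56.7) + 393.0 + 1.06×(94.5−80.1) = 448.98 kJ/kg
Q = 258000 W = 258 kJ/s = 928800 kJ/h
ṁ = Q/Δh = 928800 / 448.98 = 2068.7 kg/h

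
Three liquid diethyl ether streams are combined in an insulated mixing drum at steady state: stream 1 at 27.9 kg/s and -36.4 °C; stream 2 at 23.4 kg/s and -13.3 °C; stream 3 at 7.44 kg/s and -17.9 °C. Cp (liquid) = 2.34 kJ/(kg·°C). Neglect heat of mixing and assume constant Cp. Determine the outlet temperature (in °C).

T_out = -24.9 °C

No heat crosses the boundary, so H_out = H_in.
Σ ṁᵢCp,ᵢTᵢ = 27.9×2.34×-36.4 + 23.4×2.34×-13.3 + 7.44×2.34×-17.9 = -3416.3
Σ ṁᵢCp,ᵢ = 27.9×2.34 + 23.4×2.34 + 7.44×2.34 = 137.45
T_out = -3416.3 / 137.45 = -24.855 °C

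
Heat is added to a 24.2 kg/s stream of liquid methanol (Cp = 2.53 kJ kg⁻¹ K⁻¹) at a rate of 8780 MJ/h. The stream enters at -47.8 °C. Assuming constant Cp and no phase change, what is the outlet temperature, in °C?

Q = 8780 MJ/h = 2438.9 kJ/s
ΔT = Q/(ṁ·Cp) = 2438.9/(24.2×2.53) = 39.834 K
T_out = -47.8 + 39.834 = -7.9658 °C

T_out = -7.97 °C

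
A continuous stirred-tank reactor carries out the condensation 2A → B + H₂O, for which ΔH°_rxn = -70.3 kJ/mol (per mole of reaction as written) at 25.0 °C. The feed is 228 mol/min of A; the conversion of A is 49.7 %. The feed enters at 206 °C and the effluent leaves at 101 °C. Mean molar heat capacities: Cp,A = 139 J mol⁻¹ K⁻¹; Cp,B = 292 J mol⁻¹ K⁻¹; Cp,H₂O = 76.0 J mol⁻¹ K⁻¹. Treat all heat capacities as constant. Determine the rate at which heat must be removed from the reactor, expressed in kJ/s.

Q_out = 115 kJ/s

Extent of reaction ξ = 0.497 × 228 / 2 = 56.658 mol/min
Reaction term: ξ·ΔH°_rxn = 56.658 × -70.3 = -3983.1 kJ/min
Sensible, feed 206→25 °C: -5736.3 kJ/min
Outlet flows (mol/min): A 114.68, B 56.658, H₂O 56.658
Sensible, products 25→101 °C: 2796.1 kJ/min
Q = ΔH = -6923.2 kJ/min = -115.39 kW
Heat removed = 115.39 kJ/s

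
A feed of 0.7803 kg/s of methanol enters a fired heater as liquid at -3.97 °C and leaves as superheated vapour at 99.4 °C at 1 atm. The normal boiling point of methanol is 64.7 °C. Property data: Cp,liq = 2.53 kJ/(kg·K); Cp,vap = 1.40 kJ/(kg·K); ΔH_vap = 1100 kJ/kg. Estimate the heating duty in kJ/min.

Q = 61900 kJ/min

liquid -3.97→64.7 °C: 173.74 kJ/kg
vaporisation at 64.7 °C: 1100 kJ/kg
vapour 64.7→99.4 °C: 48.58 kJ/kg
Δh = 173.74 + 1100 + 48.58 = 1322.3 kJ/kg
Q = ṁ·Δh = 0.7803 kg/s × 1322.3 kJ/kg = 1031.8 kJ/s
|Q| = 1031.8 kW = 61908 kJ/min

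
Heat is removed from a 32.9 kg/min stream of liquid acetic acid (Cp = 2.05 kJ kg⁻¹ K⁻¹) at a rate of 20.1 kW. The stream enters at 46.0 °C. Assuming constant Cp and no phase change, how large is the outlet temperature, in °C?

T_out = 28.1 °C

Q = 20.1 kW = 1206 kJ/min
ΔT = Q/(ṁ·Cp) = 1206/(32.9×2.05) = 17.881 K
T_out = 46.0 − 17.881 = 28.119 °C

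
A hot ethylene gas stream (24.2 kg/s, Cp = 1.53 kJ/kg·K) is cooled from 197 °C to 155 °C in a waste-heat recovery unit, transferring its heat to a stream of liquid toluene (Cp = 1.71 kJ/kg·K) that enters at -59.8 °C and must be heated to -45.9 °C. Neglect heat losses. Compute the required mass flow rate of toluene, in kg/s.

ṁ_c = 65.4 kg/s

Heat released by hot stream: Q = 24.2 × 1.53 × (197 − 155) = 1555.1 kJ/s
Energy balance on cold side (adiabatic exchanger): Q = ṁ_c·Cp_c·(T_c,out − T_c,in)
ṁ_c = 1555.1 / [1.71 × (-45.9 − -59.8)] = 65.425 kg/s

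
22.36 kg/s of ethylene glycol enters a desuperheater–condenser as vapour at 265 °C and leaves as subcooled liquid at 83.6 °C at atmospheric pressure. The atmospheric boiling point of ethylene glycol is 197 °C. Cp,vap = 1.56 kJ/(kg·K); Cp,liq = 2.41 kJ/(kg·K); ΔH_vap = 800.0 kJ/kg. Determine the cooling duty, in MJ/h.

Q_c = 94900 MJ/h

vapour 265→197 °C: -106.08 kJ/kg
condensation at 197 °C: -800 kJ/kg
liquid 197→83.6 °C: -273.29 kJ/kg
Δh = -106.08 + -800 + -273.29 = -1179.4 kJ/kg
Q = ṁ·Δh = 22.36 kg/s × -1179.4 kJ/kg = -26371 kJ/s
|Q| = 26371 kW = 94935 MJ/h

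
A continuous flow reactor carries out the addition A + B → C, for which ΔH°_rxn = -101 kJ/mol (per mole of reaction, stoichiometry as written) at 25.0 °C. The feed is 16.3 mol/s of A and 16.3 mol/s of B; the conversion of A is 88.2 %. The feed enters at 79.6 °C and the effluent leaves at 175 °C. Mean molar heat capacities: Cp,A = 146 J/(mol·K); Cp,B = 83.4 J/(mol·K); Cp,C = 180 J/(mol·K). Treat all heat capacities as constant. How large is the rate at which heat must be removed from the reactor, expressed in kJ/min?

Extent of reaction ξ = 0.882 × 16.3 = 14.377 mol/s
Reaction term: ξ·ΔH°_rxn = 14.377 × -101 = -1452 kJ/s
Sensible, feed 79.6→25 °C: -204.16 kJ/s
Outlet flows (mol/s): A 1.9234, B 1.9234, C 14.377
Sensible, products 25→175 °C: 454.35 kJ/s
Q = ΔH = -1201.8 kJ/s = -1201.8 kW
Heat removed = 72111 kJ/min

Q_out = 72100 kJ/min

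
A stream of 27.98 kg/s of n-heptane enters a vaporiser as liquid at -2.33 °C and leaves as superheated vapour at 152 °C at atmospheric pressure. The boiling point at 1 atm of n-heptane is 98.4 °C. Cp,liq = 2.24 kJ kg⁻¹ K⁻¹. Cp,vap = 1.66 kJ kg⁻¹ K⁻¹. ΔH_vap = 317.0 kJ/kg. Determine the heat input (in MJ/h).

Q = 63600 MJ/h

liquid -2.33→98.4 °C: 225.64 kJ/kg
vaporisation at 98.4 °C: 317 kJ/kg
vapour 98.4→152 °C: 88.976 kJ/kg
Δh = 225.64 + 317 + 88.976 = 631.61 kJ/kg
Q = ṁ·Δh = 27.98 kg/s × 631.61 kJ/kg = 17672 kJ/s
|Q| = 17672 kW = 63621 MJ/h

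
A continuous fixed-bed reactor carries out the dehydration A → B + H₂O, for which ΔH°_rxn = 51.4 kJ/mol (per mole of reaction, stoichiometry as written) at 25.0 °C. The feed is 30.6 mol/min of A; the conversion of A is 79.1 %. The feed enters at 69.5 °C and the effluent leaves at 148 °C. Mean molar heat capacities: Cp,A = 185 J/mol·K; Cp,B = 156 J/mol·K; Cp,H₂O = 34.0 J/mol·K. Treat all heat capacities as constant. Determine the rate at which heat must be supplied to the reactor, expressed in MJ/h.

Q_in = 102 MJ/h

Extent of reaction ξ = 0.791 × 30.6 = 24.205 mol/min
Reaction term: ξ·ΔH°_rxn = 24.205 × 51.4 = 1244.1 kJ/min
Sensible, feed 69.5→25 °C: -251.91 kJ/min
Outlet flows (mol/min): A 6.3954, B 24.205, H₂O 24.205
Sensible, products 25→148 °C: 711.19 kJ/min
Q = ΔH = 1703.4 kJ/min = 28.39 kW
Heat supplied = 102.2 MJ/h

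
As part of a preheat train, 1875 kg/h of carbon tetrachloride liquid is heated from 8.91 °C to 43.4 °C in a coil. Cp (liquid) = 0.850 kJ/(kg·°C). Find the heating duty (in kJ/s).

Q = ṁ·Cp·ΔT = 1875 × 0.850 × (43.4 − 8.91) = 54968 kJ/h
Converting: 54968 / 3600 s = 15.269 kW

Q = 15.3 kJ/s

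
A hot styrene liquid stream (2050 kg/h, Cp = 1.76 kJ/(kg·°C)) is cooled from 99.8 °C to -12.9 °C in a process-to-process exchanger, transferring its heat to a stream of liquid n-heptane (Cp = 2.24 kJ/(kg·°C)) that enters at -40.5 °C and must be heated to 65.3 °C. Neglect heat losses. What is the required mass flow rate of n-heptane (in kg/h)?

Heat released by hot stream: Q = 2050 × 1.76 × (99.8 − -12.9) = 406620 kJ/h
Energy balance on cold side (adiabatic exchanger): Q = ṁ_c·Cp_c·(T_c,out − T_c,in)
ṁ_c = 406620 / [2.24 × (65.3 − -40.5)] = 1715.8 kg/h

ṁ_c = 1720 kg/h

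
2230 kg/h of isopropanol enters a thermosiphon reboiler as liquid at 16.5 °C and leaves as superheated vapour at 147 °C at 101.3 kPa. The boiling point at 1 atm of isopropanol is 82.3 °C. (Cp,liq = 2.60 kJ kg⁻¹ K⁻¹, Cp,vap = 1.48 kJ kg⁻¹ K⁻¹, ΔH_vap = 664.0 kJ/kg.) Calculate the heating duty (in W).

liquid 16.5→82.3 °C: 171.08 kJ/kg
vaporisation at 82.3 °C: 664 kJ/kg
vapour 82.3→147 °C: 95.756 kJ/kg
Δh = 171.08 + 664 + 95.756 = 930.84 kJ/kg
Q = ṁ·Δh = 2230 kg/h × 930.84 kJ/kg = 2.0758e+06 kJ/h
|Q| = 576.6 kW = 576600 W

Q = 577000 W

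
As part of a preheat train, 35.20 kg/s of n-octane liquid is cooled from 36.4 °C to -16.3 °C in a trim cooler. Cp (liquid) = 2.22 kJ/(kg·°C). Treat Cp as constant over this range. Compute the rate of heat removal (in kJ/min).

Q = ṁ·Cp·ΔT = 35.20 × 2.22 × (-16.3 − 36.4) = -4118.2 kJ/s
Cooling duty = 247090 kJ/min

Q_c = 247000 kJ/min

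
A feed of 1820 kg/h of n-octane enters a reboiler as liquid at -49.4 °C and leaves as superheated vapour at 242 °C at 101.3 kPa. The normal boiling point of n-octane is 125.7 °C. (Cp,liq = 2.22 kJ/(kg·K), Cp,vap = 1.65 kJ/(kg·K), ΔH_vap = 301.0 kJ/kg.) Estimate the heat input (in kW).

Q = 446 kW

liquid -49.4→125.7 °C: 388.72 kJ/kg
vaporisation at 125.7 °C: 301 kJ/kg
vapour 125.7→242 °C: 191.89 kJ/kg
Δh = 388.72 + 301 + 191.89 = 881.62 kJ/kg
Q = ṁ·Δh = 1820 kg/h × 881.62 kJ/kg = 1.6045e+06 kJ/h
|Q| = 445.71 kW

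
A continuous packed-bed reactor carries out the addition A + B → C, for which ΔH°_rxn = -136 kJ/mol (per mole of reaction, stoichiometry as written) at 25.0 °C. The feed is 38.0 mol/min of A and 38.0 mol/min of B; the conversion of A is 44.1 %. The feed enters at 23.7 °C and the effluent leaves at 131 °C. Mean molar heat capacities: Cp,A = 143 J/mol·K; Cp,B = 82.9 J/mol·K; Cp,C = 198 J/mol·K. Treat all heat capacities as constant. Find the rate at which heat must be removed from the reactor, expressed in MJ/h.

Q_out = 84.5 MJ/h

Extent of reaction ξ = 0.441 × 38.0 = 16.758 mol/min
Reaction term: ξ·ΔH°_rxn = 16.758 × -136 = -2279.1 kJ/min
Sensible, feed 23.7→25 °C: 11.159 kJ/min
Outlet flows (mol/min): A 21.242, B 21.242, C 16.758
Sensible, products 25→131 °C: 860.37 kJ/min
Q = ΔH = -1407.6 kJ/min = -23.459 kW
Heat removed = 84.454 MJ/h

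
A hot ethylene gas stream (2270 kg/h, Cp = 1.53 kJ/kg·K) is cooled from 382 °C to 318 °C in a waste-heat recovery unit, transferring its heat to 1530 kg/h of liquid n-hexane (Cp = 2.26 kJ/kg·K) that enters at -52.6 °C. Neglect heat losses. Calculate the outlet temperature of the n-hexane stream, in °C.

Heat released by hot stream: Q = 2270 × 1.53 × (382 − 318) = 222280 kJ/h
Energy balance on cold side (adiabatic exchanger): Q = ṁ_c·Cp_c·(T_c,out − T_c,in)
T_c,out = -52.6 + 222280/(1530 × 2.26) = 11.683 °C

T_c,out = 11.7 °C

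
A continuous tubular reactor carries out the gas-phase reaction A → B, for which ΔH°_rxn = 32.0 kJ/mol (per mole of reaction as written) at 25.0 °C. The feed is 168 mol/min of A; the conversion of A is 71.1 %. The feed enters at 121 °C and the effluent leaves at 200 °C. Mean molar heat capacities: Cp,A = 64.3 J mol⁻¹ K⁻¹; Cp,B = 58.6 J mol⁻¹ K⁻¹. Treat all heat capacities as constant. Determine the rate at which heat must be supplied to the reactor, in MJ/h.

Q_in = 273 MJ/h

Extent of reaction ξ = 0.711 × 168 = 119.45 mol/min
Reaction term: ξ·ΔH°_rxn = 119.45 × 32.0 = 3822.3 kJ/min
Sensible, feed 121→25 °C: -1037 kJ/min
Outlet flows (mol/min): A 48.552, B 119.45
Sensible, products 25→200 °C: 1771.3 kJ/min
Q = ΔH = 4556.6 kJ/min = 75.943 kW
Heat supplied = 273.39 MJ/h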